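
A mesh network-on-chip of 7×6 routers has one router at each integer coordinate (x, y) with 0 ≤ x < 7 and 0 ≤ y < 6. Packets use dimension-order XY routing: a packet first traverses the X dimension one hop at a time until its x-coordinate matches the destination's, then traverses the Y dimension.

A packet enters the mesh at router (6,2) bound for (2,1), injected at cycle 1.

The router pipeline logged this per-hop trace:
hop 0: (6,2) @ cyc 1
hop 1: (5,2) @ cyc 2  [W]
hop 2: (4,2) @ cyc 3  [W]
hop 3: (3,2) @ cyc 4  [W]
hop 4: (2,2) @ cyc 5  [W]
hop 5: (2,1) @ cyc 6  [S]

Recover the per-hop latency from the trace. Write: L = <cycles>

L = 1

Δcyc across hop 0→1: 2 − 1 = 1.
One hop costs L cycles, so L = 1.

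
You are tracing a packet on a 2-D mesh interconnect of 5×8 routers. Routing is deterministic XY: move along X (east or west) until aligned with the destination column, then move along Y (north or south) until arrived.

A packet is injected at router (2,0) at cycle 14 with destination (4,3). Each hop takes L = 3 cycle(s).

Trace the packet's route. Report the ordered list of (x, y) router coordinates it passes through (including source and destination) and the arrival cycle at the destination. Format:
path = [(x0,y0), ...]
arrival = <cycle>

path = [(2,0), (3,0), (4,0), (4,1), (4,2), (4,3)]
arrival = 29

t=14: at (2,0)
t=17: at (3,0) after E
t=20: at (4,0) after E
t=23: at (4,1) after N
t=26: at (4,2) after N
t=29: at (4,3) after N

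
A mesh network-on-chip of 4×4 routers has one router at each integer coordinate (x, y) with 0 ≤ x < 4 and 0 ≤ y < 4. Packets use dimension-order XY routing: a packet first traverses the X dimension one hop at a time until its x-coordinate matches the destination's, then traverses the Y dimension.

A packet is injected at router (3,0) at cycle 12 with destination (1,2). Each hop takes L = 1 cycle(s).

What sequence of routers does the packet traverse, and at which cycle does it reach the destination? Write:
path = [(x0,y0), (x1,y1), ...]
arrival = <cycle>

path = [(3,0), (2,0), (1,0), (1,1), (1,2)]
arrival = 16

[0] x=3 y=0 t=12
[1] x=2 y=0 t=13 →W
[2] x=1 y=0 t=14 →W
[3] x=1 y=1 t=15 →N
[4] x=1 y=2 t=16 →N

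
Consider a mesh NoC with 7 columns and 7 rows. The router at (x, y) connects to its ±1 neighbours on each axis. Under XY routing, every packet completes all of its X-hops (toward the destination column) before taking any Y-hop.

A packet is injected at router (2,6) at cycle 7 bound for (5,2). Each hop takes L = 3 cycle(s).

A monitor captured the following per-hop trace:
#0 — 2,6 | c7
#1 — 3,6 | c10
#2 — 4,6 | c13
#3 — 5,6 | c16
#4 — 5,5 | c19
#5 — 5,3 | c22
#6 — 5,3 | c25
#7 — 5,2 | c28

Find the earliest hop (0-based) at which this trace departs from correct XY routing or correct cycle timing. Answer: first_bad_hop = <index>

first_bad_hop = 5

hop 1: step (+1,+0), +3 cyc — ok
hop 2: step (+1,+0), +3 cyc — ok
hop 3: step (+1,+0), +3 cyc — ok
hop 4: step (+0,-1), +3 cyc — ok
hop 5: step (+0,-2), +3 cyc — BAD: non-unit step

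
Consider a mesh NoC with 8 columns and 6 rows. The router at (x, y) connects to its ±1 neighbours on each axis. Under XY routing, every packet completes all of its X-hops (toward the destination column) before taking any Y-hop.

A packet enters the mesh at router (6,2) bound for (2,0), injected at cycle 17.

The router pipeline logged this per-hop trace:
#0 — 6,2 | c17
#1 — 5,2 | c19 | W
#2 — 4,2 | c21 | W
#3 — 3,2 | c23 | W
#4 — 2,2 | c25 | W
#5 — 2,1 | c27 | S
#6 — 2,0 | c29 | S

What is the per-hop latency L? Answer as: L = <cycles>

L = 2

From hop 0 (17) to hop 1 (19): +2 cycles.
That increment is L by definition: L = 2.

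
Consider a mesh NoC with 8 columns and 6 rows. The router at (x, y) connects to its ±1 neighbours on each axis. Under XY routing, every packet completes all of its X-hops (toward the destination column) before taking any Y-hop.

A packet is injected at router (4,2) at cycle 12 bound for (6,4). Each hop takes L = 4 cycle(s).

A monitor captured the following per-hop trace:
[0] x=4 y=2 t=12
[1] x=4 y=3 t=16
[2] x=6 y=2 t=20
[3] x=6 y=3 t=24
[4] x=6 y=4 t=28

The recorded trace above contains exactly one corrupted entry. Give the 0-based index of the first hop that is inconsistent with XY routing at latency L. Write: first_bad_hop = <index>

check 1→ d=(0,1) cyc+4: BAD: Y-move but x=4≠6

first_bad_hop = 1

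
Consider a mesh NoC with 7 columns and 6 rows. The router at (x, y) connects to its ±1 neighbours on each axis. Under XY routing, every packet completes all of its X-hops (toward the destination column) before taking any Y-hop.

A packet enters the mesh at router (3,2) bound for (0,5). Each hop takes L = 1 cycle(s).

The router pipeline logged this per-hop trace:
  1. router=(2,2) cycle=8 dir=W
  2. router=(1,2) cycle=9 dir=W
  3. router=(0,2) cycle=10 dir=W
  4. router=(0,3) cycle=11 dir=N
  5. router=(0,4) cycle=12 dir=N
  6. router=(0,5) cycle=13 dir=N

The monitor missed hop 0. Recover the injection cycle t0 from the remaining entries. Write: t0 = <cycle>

t0 = 7

At hop 1 the cycle is 8; in general cyc_k = t0 + kL.
So t0 = 8 − 1·1 = 7.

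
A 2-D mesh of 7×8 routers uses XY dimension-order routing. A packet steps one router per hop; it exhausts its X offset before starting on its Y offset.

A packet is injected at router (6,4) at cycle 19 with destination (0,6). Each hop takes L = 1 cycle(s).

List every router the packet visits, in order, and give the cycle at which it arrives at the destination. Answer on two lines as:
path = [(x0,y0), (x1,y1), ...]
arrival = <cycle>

path = [(6,4), (5,4), (4,4), (3,4), (2,4), (1,4), (0,4), (0,5), (0,6)]
arrival = 27

src (6,4)  cyc=19
W→(5,4)  cyc=20
W→(4,4)  cyc=21
W→(3,4)  cyc=22
W→(2,4)  cyc=23
W→(1,4)  cyc=24
W→(0,4)  cyc=25
N→(0,5)  cyc=26
N→(0,6)  cyc=27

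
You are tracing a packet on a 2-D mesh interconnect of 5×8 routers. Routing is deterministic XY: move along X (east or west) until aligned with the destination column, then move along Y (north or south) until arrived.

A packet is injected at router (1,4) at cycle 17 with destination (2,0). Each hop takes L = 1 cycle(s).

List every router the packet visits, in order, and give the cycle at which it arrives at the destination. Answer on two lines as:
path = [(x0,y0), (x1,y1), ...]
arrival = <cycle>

hop 0: (1,4) @ cyc 17
hop 1: (2,4) @ cyc 18  [E]
hop 2: (2,3) @ cyc 19  [S]
hop 3: (2,2) @ cyc 20  [S]
hop 4: (2,1) @ cyc 21  [S]
hop 5: (2,0) @ cyc 22  [S]

path = [(1,4), (2,4), (2,3), (2,2), (2,1), (2,0)]
arrival = 22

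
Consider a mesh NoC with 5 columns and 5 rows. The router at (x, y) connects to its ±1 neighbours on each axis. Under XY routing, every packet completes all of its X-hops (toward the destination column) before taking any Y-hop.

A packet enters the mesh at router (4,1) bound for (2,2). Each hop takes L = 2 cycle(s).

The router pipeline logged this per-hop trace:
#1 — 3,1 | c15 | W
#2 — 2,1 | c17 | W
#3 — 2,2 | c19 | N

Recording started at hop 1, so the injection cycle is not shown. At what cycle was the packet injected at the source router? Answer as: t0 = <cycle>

t0 = 13

At hop 1 the cycle is 15; in general cyc_k = t0 + kL.
t0 = cyc[1] − L = 15 − 2 = 13.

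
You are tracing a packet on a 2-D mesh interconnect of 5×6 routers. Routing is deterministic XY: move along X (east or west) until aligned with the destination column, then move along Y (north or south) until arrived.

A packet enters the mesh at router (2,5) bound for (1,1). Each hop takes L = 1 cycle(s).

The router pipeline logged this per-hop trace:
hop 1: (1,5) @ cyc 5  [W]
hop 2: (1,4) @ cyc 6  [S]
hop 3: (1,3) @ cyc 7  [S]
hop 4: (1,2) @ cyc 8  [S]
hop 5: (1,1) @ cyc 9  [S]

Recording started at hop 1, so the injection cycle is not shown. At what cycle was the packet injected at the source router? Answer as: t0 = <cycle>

The first recorded entry is hop 1 at cycle 5.
Subtract one hop: t0 = 5 − 1 = 4.

t0 = 4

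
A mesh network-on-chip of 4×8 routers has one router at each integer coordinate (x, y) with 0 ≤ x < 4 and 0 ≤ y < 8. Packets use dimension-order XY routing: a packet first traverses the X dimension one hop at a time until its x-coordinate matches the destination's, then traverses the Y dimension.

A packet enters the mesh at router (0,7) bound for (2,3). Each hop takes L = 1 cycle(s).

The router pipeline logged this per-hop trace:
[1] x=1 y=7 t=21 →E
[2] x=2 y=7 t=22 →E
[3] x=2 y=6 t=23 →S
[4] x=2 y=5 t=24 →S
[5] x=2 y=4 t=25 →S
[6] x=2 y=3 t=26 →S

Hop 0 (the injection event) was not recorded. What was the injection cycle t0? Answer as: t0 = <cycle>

t0 = 20

At hop 1 the cycle is 21; in general cyc_k = t0 + kL.
t0 = cyc[1] − L = 21 − 1 = 20.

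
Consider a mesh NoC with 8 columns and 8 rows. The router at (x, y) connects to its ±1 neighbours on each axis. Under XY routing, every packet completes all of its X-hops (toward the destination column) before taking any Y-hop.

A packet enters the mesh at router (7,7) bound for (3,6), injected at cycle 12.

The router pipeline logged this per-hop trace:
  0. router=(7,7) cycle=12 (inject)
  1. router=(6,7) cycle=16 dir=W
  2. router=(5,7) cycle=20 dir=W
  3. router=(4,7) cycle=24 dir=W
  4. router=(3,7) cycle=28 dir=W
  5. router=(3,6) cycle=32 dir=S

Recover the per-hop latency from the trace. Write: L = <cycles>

L = 4

From hop 0 (12) to hop 1 (16): +4 cycles.
That increment is L by definition: L = 4.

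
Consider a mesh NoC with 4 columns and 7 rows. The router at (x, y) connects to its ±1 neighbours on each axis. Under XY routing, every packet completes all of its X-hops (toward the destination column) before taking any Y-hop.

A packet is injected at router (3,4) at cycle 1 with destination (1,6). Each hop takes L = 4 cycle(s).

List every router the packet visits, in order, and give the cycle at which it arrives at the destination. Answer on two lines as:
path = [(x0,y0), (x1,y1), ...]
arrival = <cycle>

#0 — 3,4 | c1
#1 — 2,4 | c5 | W
#2 — 1,4 | c9 | W
#3 — 1,5 | c13 | N
#4 — 1,6 | c17 | N

path = [(3,4), (2,4), (1,4), (1,5), (1,6)]
arrival = 17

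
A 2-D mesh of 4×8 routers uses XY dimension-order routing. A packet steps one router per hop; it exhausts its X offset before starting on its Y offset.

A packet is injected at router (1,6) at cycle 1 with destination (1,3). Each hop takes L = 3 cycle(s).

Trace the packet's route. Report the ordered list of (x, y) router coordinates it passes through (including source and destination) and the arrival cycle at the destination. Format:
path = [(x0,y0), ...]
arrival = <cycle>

path = [(1,6), (1,5), (1,4), (1,3)]
arrival = 10

t=1: at (1,6)
t=4: at (1,5) after S
t=7: at (1,4) after S
t=10: at (1,3) after S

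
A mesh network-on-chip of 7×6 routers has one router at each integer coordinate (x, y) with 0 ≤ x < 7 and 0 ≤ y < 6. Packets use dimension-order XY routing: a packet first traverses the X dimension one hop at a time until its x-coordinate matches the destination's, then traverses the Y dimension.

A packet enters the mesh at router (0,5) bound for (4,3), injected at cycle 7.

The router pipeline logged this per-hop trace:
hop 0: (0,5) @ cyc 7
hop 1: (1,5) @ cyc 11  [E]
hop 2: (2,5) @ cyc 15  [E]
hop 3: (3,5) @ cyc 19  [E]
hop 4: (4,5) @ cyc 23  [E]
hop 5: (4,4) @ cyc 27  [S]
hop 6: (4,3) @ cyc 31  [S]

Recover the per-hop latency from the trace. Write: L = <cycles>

L = 4

From hop 0 (7) to hop 1 (11): +4 cycles.
Each hop adds L, hence L = 4.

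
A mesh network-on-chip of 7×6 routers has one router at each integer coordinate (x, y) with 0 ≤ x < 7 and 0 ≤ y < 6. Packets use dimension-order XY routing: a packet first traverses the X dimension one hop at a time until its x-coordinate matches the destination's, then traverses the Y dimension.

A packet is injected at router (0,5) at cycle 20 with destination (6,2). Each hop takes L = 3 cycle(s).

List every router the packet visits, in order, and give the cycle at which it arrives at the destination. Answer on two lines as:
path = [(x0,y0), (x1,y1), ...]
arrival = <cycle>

  0. router=(0,5) cycle=20 (inject)
  1. router=(1,5) cycle=23 dir=E
  2. router=(2,5) cycle=26 dir=E
  3. router=(3,5) cycle=29 dir=E
  4. router=(4,5) cycle=32 dir=E
  5. router=(5,5) cycle=35 dir=E
  6. router=(6,5) cycle=38 dir=E
  7. router=(6,4) cycle=41 dir=S
  8. router=(6,3) cycle=44 dir=S
  9. router=(6,2) cycle=47 dir=S

path = [(0,5), (1,5), (2,5), (3,5), (4,5), (5,5), (6,5), (6,4), (6,3), (6,2)]
arrival = 47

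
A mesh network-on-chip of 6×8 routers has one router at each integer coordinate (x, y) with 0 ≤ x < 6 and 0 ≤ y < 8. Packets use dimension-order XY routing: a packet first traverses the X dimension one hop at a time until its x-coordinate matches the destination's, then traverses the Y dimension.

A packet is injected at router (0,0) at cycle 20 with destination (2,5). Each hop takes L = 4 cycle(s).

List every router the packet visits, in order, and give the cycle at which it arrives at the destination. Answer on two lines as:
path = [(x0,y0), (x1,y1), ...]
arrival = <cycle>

path = [(0,0), (1,0), (2,0), (2,1), (2,2), (2,3), (2,4), (2,5)]
arrival = 48

#0 — 0,0 | c20
#1 — 1,0 | c24 | E
#2 — 2,0 | c28 | E
#3 — 2,1 | c32 | N
#4 — 2,2 | c36 | N
#5 — 2,3 | c40 | N
#6 — 2,4 | c44 | N
#7 — 2,5 | c48 | N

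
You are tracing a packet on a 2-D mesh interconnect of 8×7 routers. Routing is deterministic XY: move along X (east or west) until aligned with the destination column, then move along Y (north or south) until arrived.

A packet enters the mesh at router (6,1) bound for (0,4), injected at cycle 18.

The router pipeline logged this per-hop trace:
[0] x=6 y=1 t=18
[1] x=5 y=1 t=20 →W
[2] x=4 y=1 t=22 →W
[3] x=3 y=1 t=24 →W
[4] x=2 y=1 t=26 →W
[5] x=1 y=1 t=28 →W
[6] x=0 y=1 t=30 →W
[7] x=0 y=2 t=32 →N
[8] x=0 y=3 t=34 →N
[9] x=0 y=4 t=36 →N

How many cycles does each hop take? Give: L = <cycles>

cyc[1] − cyc[0] = 20 − 18 = 2.
One hop costs L cycles, so L = 2.

L = 2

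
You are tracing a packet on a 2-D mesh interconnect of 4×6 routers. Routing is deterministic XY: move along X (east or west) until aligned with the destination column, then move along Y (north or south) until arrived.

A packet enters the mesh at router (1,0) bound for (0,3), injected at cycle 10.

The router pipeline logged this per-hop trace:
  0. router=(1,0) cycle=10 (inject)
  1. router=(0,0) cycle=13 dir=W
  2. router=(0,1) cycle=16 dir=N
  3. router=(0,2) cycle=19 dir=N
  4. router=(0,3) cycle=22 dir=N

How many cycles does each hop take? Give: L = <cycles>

Between hops 0 and 1 the cycle counter advances 13 − 10 = 3.
Per-hop latency L = Δcyc = 3.

L = 3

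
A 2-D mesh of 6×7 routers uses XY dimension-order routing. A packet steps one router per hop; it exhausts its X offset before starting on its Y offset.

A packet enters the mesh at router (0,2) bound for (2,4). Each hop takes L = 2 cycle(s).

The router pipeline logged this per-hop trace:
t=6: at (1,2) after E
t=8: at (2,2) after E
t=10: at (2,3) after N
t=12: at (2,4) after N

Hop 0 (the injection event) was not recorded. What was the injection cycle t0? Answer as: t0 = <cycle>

t0 = 4

The first recorded entry is hop 1 at cycle 6.
Therefore t0 = 6 − L = 4.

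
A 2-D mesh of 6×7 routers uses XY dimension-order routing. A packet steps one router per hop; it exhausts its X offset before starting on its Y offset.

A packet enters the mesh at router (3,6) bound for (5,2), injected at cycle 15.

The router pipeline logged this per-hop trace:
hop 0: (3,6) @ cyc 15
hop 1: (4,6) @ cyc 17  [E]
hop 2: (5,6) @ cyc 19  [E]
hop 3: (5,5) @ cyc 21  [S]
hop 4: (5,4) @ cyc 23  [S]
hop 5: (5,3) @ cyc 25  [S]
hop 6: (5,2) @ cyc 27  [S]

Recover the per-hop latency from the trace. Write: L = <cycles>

L = 2

From hop 0 (15) to hop 1 (17): +2 cycles.
Per-hop latency L = Δcyc = 2.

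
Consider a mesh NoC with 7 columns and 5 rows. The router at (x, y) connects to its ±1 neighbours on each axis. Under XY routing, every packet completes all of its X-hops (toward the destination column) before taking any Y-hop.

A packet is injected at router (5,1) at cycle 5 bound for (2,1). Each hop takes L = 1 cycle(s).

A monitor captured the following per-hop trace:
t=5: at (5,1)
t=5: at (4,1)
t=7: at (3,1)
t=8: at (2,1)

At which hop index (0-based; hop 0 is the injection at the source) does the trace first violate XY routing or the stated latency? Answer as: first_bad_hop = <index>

first_bad_hop = 1

hop 1: step (-1,+0), +0 cyc — BAD: Δcyc=0≠L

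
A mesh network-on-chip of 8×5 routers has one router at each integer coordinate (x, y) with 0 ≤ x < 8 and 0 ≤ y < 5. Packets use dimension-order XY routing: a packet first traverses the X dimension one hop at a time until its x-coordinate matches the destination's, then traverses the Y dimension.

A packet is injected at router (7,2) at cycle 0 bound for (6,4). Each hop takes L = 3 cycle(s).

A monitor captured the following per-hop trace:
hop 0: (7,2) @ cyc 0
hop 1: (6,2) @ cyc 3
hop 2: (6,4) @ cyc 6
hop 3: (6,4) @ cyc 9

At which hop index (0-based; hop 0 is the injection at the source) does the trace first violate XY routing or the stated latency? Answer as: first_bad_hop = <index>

first_bad_hop = 2

  1: Δx=-1 Δy=+0 Δt=3 [ok]
  2: Δx=+0 Δy=+2 Δt=3 [BAD: non-unit step]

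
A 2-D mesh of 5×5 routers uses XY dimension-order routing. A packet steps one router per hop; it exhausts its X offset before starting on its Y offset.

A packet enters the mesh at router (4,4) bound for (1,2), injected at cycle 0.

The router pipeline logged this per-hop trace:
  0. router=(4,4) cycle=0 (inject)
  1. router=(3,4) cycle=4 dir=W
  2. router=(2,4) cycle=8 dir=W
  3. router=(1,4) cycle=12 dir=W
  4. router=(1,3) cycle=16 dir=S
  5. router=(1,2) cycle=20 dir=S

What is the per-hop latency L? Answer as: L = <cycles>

cyc[1] − cyc[0] = 4 − 0 = 4.
That increment is L by definition: L = 4.

L = 4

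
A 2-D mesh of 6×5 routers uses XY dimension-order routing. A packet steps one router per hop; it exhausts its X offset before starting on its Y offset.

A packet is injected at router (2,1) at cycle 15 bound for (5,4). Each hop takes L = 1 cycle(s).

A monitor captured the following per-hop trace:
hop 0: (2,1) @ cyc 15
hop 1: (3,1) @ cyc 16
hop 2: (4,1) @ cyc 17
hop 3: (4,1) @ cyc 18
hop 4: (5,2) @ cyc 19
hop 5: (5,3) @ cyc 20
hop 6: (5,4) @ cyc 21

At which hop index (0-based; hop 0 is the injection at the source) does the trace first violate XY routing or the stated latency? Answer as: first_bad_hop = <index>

[1] (+1,+0) / 1c ⇒ ok
[2] (+1,+0) / 1c ⇒ ok
[3] (+0,+0) / 1c ⇒ BAD: non-unit step

first_bad_hop = 3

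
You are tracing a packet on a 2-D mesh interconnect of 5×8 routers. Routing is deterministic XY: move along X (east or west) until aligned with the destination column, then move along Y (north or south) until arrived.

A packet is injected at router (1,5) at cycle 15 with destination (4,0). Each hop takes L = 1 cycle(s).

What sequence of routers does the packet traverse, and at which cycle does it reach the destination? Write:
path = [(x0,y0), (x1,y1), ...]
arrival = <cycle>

path = [(1,5), (2,5), (3,5), (4,5), (4,4), (4,3), (4,2), (4,1), (4,0)]
arrival = 23

hop 0: (1,5) @ cyc 15
hop 1: (2,5) @ cyc 16  [E]
hop 2: (3,5) @ cyc 17  [E]
hop 3: (4,5) @ cyc 18  [E]
hop 4: (4,4) @ cyc 19  [S]
hop 5: (4,3) @ cyc 20  [S]
hop 6: (4,2) @ cyc 21  [S]
hop 7: (4,1) @ cyc 22  [S]
hop 8: (4,0) @ cyc 23  [S]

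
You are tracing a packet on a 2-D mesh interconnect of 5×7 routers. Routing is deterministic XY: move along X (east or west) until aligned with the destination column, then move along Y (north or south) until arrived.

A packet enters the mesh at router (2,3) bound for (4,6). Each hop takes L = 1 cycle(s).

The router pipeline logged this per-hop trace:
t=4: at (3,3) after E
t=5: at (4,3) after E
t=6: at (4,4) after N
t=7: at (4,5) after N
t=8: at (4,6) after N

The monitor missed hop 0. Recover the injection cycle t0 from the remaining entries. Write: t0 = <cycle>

Hop 1 reached at cycle 4; hop k is at t0 + k·L.
t0 = cyc[1] − L = 4 − 1 = 3.

t0 = 3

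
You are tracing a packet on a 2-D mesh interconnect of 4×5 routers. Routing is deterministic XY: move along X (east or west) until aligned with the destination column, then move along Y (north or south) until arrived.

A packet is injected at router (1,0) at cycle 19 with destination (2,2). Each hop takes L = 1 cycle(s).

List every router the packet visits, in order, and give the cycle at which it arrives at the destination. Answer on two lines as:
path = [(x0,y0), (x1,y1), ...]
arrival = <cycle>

[0] x=1 y=0 t=19
[1] x=2 y=0 t=20 →E
[2] x=2 y=1 t=21 →N
[3] x=2 y=2 t=22 →N

path = [(1,0), (2,0), (2,1), (2,2)]
arrival = 22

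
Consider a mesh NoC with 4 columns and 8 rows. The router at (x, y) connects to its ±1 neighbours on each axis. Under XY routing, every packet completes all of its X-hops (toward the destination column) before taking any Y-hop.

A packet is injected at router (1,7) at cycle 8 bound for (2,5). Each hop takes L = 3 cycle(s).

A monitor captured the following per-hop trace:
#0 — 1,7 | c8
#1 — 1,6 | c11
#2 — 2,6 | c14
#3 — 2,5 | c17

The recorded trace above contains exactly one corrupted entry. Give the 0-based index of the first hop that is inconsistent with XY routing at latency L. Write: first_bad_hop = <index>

  1: Δx=+0 Δy=-1 Δt=3 [BAD: Y-move but x=1≠2]

first_bad_hop = 1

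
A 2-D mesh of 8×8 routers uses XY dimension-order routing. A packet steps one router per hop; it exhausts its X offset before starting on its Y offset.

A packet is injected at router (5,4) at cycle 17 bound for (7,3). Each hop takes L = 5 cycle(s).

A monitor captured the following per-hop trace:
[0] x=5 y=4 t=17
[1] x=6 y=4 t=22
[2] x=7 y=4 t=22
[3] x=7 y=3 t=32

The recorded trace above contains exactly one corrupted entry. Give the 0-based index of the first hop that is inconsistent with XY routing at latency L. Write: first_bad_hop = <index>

hop 1: step (+1,+0), +5 cyc — ok
hop 2: step (+1,+0), +0 cyc — BAD: Δcyc=0≠L

first_bad_hop = 2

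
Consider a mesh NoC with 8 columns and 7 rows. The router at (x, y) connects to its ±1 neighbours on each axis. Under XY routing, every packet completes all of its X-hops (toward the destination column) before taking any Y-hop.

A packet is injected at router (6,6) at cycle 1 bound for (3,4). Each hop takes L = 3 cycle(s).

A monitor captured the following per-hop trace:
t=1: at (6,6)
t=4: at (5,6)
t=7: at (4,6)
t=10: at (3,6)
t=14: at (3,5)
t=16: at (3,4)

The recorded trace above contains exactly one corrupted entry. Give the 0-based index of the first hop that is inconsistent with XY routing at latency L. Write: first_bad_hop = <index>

[1] (-1,+0) / 3c ⇒ ok
[2] (-1,+0) / 3c ⇒ ok
[3] (-1,+0) / 3c ⇒ ok
[4] (+0,-1) / 4c ⇒ BAD: Δcyc=4≠L

first_bad_hop = 4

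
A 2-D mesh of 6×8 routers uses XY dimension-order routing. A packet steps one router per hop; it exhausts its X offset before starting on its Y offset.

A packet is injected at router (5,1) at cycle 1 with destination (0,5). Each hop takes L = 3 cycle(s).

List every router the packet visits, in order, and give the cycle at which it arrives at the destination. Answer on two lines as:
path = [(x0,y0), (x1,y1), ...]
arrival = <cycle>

t=1: at (5,1)
t=4: at (4,1) after W
t=7: at (3,1) after W
t=10: at (2,1) after W
t=13: at (1,1) after W
t=16: at (0,1) after W
t=19: at (0,2) after N
t=22: at (0,3) after N
t=25: at (0,4) after N
t=28: at (0,5) after N

path = [(5,1), (4,1), (3,1), (2,1), (1,1), (0,1), (0,2), (0,3), (0,4), (0,5)]
arrival = 28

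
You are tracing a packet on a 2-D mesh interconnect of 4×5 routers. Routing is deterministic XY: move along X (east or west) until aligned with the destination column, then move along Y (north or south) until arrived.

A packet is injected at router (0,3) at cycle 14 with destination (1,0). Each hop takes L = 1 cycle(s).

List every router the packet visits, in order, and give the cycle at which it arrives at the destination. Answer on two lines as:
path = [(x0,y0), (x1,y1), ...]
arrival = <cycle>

src (0,3)  cyc=14
E→(1,3)  cyc=15
S→(1,2)  cyc=16
S→(1,1)  cyc=17
S→(1,0)  cyc=18

path = [(0,3), (1,3), (1,2), (1,1), (1,0)]
arrival = 18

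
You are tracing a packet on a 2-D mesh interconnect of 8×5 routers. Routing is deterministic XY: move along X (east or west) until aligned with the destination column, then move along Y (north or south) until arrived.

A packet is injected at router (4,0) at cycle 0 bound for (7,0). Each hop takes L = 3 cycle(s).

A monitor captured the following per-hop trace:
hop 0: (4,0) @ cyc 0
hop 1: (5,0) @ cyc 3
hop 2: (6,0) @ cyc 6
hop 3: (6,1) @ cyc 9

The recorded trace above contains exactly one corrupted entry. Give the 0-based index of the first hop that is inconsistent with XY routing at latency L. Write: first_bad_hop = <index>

first_bad_hop = 3

[1] (+1,+0) / 3c ⇒ ok
[2] (+1,+0) / 3c ⇒ ok
[3] (+0,+1) / 3c ⇒ BAD: Y-move but x=6≠7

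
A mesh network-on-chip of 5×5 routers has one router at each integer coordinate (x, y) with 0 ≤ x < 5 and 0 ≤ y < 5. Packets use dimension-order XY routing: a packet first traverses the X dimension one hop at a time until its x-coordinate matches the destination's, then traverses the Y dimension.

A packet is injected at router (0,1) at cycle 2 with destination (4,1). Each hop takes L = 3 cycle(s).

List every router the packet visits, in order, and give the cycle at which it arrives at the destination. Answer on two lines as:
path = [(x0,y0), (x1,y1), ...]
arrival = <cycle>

src (0,1)  cyc=2
E→(1,1)  cyc=5
E→(2,1)  cyc=8
E→(3,1)  cyc=11
E→(4,1)  cyc=14

path = [(0,1), (1,1), (2,1), (3,1), (4,1)]
arrival = 14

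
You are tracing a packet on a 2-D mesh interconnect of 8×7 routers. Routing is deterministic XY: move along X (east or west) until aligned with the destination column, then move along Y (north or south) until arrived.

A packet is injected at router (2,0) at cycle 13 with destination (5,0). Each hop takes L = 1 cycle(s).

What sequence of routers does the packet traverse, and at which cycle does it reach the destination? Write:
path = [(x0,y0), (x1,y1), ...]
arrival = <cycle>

src (2,0)  cyc=13
E→(3,0)  cyc=14
E→(4,0)  cyc=15
E→(5,0)  cyc=16

path = [(2,0), (3,0), (4,0), (5,0)]
arrival = 16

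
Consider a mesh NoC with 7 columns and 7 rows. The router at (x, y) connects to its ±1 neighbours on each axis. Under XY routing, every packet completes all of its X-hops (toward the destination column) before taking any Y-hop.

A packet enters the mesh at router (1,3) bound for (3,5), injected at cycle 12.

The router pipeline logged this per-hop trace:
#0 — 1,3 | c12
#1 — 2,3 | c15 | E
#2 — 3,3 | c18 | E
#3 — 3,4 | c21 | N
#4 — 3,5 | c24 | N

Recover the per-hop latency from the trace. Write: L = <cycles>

L = 3

Δcyc across hop 0→1: 15 − 12 = 3.
One hop costs L cycles, so L = 3.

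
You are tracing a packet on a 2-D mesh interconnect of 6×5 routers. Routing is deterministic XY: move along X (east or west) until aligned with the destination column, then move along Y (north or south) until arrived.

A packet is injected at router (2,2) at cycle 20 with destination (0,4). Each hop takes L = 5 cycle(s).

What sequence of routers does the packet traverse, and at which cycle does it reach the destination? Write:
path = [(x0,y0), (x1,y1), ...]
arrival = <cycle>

#0 — 2,2 | c20
#1 — 1,2 | c25 | W
#2 — 0,2 | c30 | W
#3 — 0,3 | c35 | N
#4 — 0,4 | c40 | N

path = [(2,2), (1,2), (0,2), (0,3), (0,4)]
arrival = 40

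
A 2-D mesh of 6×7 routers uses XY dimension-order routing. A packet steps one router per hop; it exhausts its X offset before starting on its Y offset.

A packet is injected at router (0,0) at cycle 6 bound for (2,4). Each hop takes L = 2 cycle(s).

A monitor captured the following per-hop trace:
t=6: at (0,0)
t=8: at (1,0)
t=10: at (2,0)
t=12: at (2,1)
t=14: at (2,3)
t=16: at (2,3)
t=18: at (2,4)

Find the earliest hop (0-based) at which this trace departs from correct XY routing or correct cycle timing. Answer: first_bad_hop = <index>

check 1→ d=(1,0) cyc+2: ok
check 2→ d=(1,0) cyc+2: ok
check 3→ d=(0,1) cyc+2: ok
check 4→ d=(0,2) cyc+2: BAD: non-unit step

first_bad_hop = 4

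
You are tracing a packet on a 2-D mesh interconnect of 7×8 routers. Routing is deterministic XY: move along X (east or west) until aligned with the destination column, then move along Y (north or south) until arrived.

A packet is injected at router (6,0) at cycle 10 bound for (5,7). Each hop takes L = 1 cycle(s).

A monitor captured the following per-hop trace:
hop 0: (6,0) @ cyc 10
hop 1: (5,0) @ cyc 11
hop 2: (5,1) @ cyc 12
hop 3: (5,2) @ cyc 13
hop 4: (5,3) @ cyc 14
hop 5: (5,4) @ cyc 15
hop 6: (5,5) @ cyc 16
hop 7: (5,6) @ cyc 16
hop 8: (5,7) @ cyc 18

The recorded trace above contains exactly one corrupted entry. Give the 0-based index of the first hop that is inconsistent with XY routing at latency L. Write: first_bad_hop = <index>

[1] (-1,+0) / 1c ⇒ ok
[2] (+0,+1) / 1c ⇒ ok
[3] (+0,+1) / 1c ⇒ ok
[4] (+0,+1) / 1c ⇒ ok
[5] (+0,+1) / 1c ⇒ ok
[6] (+0,+1) / 1c ⇒ ok
[7] (+0,+1) / 0c ⇒ BAD: Δcyc=0≠L

first_bad_hop = 7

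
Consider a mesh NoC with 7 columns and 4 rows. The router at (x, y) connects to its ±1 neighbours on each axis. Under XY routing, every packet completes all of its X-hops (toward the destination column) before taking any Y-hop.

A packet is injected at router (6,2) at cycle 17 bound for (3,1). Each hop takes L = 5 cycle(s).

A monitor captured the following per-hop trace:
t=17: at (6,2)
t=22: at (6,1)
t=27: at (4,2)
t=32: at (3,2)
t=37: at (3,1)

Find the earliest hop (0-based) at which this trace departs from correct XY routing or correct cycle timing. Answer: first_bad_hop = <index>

first_bad_hop = 1

check 1→ d=(0,-1) cyc+5: BAD: Y-move but x=6≠3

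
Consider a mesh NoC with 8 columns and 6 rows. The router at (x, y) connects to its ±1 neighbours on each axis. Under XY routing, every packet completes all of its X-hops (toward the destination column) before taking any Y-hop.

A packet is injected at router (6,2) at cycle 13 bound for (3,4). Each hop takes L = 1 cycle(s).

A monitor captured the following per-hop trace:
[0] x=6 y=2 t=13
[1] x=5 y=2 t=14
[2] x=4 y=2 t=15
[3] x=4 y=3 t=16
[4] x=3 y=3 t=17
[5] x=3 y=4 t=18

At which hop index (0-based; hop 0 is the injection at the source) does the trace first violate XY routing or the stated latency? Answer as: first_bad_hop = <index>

first_bad_hop = 3

  1: Δx=-1 Δy=+0 Δt=1 [ok]
  2: Δx=-1 Δy=+0 Δt=1 [ok]
  3: Δx=+0 Δy=+1 Δt=1 [BAD: Y-move but x=4≠3]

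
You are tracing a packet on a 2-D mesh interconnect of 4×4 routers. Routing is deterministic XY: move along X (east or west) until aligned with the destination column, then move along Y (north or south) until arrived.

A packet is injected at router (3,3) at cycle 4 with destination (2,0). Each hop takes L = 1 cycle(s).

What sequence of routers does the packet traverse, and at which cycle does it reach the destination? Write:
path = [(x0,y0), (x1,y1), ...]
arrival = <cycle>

path = [(3,3), (2,3), (2,2), (2,1), (2,0)]
arrival = 8

hop 0: (3,3) @ cyc 4
hop 1: (2,3) @ cyc 5  [W]
hop 2: (2,2) @ cyc 6  [S]
hop 3: (2,1) @ cyc 7  [S]
hop 4: (2,0) @ cyc 8  [S]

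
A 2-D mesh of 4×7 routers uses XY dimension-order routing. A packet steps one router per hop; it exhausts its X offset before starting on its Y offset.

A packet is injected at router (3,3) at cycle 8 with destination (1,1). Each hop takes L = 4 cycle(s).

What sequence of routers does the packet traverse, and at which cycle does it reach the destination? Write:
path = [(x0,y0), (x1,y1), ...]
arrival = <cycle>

hop 0: (3,3) @ cyc 8
hop 1: (2,3) @ cyc 12  [W]
hop 2: (1,3) @ cyc 16  [W]
hop 3: (1,2) @ cyc 20  [S]
hop 4: (1,1) @ cyc 24  [S]

path = [(3,3), (2,3), (1,3), (1,2), (1,1)]
arrival = 24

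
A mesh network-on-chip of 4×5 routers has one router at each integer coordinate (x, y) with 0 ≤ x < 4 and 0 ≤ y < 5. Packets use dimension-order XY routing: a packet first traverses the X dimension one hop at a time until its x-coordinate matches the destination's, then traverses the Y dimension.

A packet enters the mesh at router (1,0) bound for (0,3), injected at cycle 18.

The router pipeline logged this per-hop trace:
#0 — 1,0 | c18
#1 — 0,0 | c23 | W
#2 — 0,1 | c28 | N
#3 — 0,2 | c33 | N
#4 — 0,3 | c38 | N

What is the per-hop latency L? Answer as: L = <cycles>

L = 5

Between hops 0 and 1 the cycle counter advances 23 − 18 = 5.
That increment is L by definition: L = 5.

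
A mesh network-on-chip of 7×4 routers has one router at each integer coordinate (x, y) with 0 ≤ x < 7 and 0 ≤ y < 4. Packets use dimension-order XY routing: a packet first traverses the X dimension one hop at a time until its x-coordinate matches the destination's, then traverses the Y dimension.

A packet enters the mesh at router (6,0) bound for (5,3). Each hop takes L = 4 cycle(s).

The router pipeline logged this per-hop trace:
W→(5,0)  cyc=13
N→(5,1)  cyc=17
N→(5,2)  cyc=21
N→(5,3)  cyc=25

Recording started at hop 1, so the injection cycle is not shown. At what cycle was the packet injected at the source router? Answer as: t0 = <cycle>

t0 = 9

The first recorded entry is hop 1 at cycle 13.
Subtract one hop: t0 = 13 − 4 = 9.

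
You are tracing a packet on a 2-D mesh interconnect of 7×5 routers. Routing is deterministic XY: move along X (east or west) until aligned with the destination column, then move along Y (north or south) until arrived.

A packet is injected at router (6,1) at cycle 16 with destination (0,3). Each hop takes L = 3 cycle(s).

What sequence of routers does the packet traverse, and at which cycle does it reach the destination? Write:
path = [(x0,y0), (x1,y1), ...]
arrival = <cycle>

t=16: at (6,1)
t=19: at (5,1) after W
t=22: at (4,1) after W
t=25: at (3,1) after W
t=28: at (2,1) after W
t=31: at (1,1) after W
t=34: at (0,1) after W
t=37: at (0,2) after N
t=40: at (0,3) after N

path = [(6,1), (5,1), (4,1), (3,1), (2,1), (1,1), (0,1), (0,2), (0,3)]
arrival = 40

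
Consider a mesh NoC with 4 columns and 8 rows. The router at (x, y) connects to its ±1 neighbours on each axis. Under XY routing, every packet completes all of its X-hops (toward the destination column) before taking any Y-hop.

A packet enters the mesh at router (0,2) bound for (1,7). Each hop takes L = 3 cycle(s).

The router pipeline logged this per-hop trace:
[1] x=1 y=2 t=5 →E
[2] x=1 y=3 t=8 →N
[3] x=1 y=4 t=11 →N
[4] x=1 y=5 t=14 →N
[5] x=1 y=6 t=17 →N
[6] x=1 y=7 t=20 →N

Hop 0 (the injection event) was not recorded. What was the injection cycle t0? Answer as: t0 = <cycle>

The first recorded entry is hop 1 at cycle 5.
t0 = cyc[1] − L = 5 − 3 = 2.

t0 = 2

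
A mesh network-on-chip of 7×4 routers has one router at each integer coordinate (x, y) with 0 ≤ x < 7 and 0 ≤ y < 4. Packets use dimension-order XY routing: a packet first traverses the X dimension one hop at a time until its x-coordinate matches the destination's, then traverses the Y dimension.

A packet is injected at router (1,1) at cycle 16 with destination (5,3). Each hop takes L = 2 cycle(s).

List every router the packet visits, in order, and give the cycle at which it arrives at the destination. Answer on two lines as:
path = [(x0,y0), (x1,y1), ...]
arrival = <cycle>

t=16: at (1,1)
t=18: at (2,1) after E
t=20: at (3,1) after E
t=22: at (4,1) after E
t=24: at (5,1) after E
t=26: at (5,2) after N
t=28: at (5,3) after N

path = [(1,1), (2,1), (3,1), (4,1), (5,1), (5,2), (5,3)]
arrival = 28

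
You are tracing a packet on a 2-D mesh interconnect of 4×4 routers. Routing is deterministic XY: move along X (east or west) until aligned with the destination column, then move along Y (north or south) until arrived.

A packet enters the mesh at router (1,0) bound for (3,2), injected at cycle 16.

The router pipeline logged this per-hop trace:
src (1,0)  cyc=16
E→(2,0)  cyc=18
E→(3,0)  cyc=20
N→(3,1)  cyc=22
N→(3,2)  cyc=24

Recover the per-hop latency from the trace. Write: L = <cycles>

cyc[1] − cyc[0] = 18 − 16 = 2.
One hop costs L cycles, so L = 2.

L = 2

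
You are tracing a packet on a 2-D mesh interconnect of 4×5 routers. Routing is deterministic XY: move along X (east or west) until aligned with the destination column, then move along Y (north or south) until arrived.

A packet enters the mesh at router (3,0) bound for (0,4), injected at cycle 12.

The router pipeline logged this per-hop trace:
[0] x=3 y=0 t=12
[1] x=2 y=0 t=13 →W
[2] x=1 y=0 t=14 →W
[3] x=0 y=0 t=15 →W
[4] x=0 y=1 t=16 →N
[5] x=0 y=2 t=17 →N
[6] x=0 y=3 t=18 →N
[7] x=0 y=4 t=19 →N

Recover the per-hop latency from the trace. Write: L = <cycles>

L = 1

From hop 0 (12) to hop 1 (13): +1 cycles.
One hop costs L cycles, so L = 1.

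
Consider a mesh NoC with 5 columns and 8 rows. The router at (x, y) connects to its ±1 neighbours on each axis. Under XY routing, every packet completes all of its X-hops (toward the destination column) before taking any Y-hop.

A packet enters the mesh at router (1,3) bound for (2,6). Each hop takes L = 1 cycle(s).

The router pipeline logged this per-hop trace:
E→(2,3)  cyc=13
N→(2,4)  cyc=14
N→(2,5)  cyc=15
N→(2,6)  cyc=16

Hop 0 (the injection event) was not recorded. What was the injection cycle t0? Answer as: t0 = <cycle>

t0 = 12

At hop 1 the cycle is 13; in general cyc_k = t0 + kL.
Subtract one hop: t0 = 13 − 1 = 12.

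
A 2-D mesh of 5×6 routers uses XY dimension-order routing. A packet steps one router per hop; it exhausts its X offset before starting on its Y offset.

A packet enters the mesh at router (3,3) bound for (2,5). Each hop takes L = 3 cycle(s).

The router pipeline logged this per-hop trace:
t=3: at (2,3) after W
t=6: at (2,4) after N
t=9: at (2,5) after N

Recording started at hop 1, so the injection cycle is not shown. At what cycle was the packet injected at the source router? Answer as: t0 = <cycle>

Hop 1 reached at cycle 3; hop k is at t0 + k·L.
t0 = cyc[1] − L = 3 − 3 = 0.

t0 = 0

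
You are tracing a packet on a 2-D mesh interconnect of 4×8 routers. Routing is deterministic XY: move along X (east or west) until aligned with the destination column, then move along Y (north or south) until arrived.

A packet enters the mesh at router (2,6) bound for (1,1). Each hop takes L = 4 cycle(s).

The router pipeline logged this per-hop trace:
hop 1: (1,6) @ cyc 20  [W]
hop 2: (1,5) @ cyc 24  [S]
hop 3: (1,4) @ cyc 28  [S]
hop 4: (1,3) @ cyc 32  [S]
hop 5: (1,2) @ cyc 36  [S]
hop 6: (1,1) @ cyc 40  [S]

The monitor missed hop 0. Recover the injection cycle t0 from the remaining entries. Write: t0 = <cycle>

Hop 1 reached at cycle 20; hop k is at t0 + k·L.
Subtract one hop: t0 = 20 − 4 = 16.

t0 = 16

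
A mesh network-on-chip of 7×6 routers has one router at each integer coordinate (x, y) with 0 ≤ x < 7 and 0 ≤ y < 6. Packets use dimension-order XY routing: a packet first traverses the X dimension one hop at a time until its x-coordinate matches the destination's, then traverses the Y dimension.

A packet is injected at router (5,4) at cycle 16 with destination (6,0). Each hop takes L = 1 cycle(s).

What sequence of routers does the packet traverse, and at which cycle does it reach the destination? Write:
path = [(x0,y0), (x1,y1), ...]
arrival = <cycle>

path = [(5,4), (6,4), (6,3), (6,2), (6,1), (6,0)]
arrival = 21

[0] x=5 y=4 t=16
[1] x=6 y=4 t=17 →E
[2] x=6 y=3 t=18 →S
[3] x=6 y=2 t=19 →S
[4] x=6 y=1 t=20 →S
[5] x=6 y=0 t=21 →S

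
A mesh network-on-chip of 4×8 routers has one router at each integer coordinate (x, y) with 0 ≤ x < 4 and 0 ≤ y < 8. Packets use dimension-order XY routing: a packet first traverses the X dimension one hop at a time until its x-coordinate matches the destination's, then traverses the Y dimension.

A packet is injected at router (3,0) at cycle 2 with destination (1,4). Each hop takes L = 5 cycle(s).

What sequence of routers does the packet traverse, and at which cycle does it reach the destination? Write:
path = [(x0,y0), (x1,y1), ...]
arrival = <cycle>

  0. router=(3,0) cycle=2 (inject)
  1. router=(2,0) cycle=7 dir=W
  2. router=(1,0) cycle=12 dir=W
  3. router=(1,1) cycle=17 dir=N
  4. router=(1,2) cycle=22 dir=N
  5. router=(1,3) cycle=27 dir=N
  6. router=(1,4) cycle=32 dir=N

path = [(3,0), (2,0), (1,0), (1,1), (1,2), (1,3), (1,4)]
arrival = 32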